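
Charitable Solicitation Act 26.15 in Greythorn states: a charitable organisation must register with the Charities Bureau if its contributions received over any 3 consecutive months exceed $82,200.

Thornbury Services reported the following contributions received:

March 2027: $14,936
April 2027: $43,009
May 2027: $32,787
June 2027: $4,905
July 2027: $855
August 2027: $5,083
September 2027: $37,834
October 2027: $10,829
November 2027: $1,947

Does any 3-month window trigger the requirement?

March 2027–May 2027: $14,936 + $43,009 + $32,787 = $90,732 (over)
April 2027–June 2027: $43,009 + $32,787 + $4,905 = $80,701 (under)
May 2027–July 2027: $32,787 + $4,905 + $855 = $38,547 (under)
June 2027–August 2027: $4,905 + $855 + $5,083 = $10,843 (under)
July 2027–September 2027: $855 + $5,083 + $37,834 = $43,772 (under)
August 2027–October 2027: $5,083 + $37,834 + $10,829 = $53,746 (under)
September 2027–November 2027: $37,834 + $10,829 + $1,947 = $50,610 (under)
At least one window exceeds $82,200.

Yes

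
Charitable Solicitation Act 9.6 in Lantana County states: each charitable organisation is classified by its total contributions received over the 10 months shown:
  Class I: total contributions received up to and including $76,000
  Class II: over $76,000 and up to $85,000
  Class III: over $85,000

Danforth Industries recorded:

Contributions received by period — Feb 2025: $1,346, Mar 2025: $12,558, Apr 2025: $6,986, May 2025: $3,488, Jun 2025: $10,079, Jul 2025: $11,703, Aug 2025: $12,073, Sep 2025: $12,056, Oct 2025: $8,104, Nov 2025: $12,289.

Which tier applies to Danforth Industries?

Total contributions received: $1,346 + $12,558 + $6,986 + $3,488 + $10,079 + $11,703 + $12,073 + $12,056 + $8,104 + $12,289 = $90,682.
$90,682 > $85,000, so Class III applies.

Class III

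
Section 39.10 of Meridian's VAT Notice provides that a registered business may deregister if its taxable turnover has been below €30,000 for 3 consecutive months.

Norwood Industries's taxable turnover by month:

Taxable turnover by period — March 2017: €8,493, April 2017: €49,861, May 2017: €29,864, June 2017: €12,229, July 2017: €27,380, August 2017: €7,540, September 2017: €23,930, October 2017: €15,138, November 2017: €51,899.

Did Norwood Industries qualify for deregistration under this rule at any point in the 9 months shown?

Months below €30,000: March 2017, May 2017, June 2017, July 2017, August 2017, September 2017, October 2017.
Longest run of consecutive months below the threshold: 6.
6 ≥ 3, so Norwood Industries became eligible.

Yes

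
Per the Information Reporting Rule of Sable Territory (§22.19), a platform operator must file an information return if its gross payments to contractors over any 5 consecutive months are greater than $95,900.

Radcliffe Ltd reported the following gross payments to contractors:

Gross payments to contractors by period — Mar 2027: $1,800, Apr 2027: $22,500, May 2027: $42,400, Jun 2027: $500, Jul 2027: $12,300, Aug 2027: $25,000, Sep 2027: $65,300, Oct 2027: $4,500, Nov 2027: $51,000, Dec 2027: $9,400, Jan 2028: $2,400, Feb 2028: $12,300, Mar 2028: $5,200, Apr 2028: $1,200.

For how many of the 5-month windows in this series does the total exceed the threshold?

6

Mar 2027–Jul 2027: $1,800 + $22,500 + $42,400 + $500 + $12,300 = $79,500 (under)
Apr 2027–Aug 2027: $22,500 + $42,400 + $500 + $12,300 + $25,000 = $102,700 (over)
May 2027–Sep 2027: $42,400 + $500 + $12,300 + $25,000 + $65,300 = $145,500 (over)
Jun 2027–Oct 2027: $500 + $12,300 + $25,000 + $65,300 + $4,500 = $107,600 (over)
Jul 2027–Nov 2027: $12,300 + $25,000 + $65,300 + $4,500 + $51,000 = $158,100 (over)
Aug 2027–Dec 2027: $25,000 + $65,300 + $4,500 + $51,000 + $9,400 = $155,200 (over)
Sep 2027–Jan 2028: $65,300 + $4,500 + $51,000 + $9,400 + $2,400 = $132,600 (over)
Oct 2027–Feb 2028: $4,500 + $51,000 + $9,400 + $2,400 + $12,300 = $79,600 (under)
Nov 2027–Mar 2028: $51,000 + $9,400 + $2,400 + $12,300 + $5,200 = $80,300 (under)
Dec 2027–Apr 2028: $9,400 + $2,400 + $12,300 + $5,200 + $1,200 = $30,500 (under)
6 windows exceed the threshold.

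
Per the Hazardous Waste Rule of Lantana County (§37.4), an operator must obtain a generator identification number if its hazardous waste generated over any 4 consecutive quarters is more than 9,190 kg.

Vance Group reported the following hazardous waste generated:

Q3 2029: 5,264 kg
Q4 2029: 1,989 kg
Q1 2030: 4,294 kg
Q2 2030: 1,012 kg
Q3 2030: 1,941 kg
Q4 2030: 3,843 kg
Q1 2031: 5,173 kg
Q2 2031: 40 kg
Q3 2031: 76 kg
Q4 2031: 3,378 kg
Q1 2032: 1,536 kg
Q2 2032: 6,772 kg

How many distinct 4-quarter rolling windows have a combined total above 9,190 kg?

Q3 2029–Q2 2030: 5,264 kg + 1,989 kg + 4,294 kg + 1,012 kg = 12,559 kg (over)
Q4 2029–Q3 2030: 1,989 kg + 4,294 kg + 1,012 kg + 1,941 kg = 9,236 kg (over)
Q1 2030–Q4 2030: 4,294 kg + 1,012 kg + 1,941 kg + 3,843 kg = 11,090 kg (over)
Q2 2030–Q1 2031: 1,012 kg + 1,941 kg + 3,843 kg + 5,173 kg = 11,969 kg (over)
Q3 2030–Q2 2031: 1,941 kg + 3,843 kg + 5,173 kg + 40 kg = 10,997 kg (over)
Q4 2030–Q3 2031: 3,843 kg + 5,173 kg + 40 kg + 76 kg = 9,132 kg (under)
Q1 2031–Q4 2031: 5,173 kg + 40 kg + 76 kg + 3,378 kg = 8,667 kg (under)
Q2 2031–Q1 2032: 40 kg + 76 kg + 3,378 kg + 1,536 kg = 5,030 kg (under)
Q3 2031–Q2 2032: 76 kg + 3,378 kg + 1,536 kg + 6,772 kg = 11,762 kg (over)
6 windows exceed the threshold.

6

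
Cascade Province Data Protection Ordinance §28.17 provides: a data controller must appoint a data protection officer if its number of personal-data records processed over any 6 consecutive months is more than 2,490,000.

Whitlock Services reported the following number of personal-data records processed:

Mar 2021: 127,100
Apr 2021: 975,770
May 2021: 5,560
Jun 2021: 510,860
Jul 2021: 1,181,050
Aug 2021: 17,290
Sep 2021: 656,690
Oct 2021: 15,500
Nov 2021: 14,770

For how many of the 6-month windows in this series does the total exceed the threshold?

Mar 2021–Aug 2021: 127,100 + 975,770 + 5,560 + 510,860 + 1,181,050 + 17,290 = 2,817,630 (over)
Apr 2021–Sep 2021: 975,770 + 5,560 + 510,860 + 1,181,050 + 17,290 + 656,690 = 3,347,220 (over)
May 2021–Oct 2021: 5,560 + 510,860 + 1,181,050 + 17,290 + 656,690 + 15,500 = 2,386,950 (under)
Jun 2021–Nov 2021: 510,860 + 1,181,050 + 17,290 + 656,690 + 15,500 + 14,770 = 2,396,160 (under)
2 windows exceed the threshold.

2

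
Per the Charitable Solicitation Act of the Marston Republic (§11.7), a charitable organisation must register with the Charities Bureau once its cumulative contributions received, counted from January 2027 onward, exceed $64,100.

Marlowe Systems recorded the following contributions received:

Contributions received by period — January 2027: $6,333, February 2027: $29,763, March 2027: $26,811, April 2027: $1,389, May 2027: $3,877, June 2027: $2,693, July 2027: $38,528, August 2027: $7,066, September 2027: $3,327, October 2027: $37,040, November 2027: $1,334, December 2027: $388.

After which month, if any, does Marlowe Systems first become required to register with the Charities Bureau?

April 2027

Through January 2027: $6,333
Through February 2027: $36,096
Through March 2027: $62,907
Through April 2027: $64,296 ← exceeds threshold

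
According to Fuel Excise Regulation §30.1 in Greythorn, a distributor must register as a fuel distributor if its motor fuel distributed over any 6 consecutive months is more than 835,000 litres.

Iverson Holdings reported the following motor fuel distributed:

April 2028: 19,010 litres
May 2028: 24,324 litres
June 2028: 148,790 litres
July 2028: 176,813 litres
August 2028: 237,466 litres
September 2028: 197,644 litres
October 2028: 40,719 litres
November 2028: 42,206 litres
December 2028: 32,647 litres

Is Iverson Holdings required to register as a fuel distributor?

April 2028–September 2028: 19,010 litres + 24,324 litres + 148,790 litres + 176,813 litres + 237,466 litres + 197,644 litres = 804,047 litres (under)
May 2028–October 2028: 24,324 litres + 148,790 litres + 176,813 litres + 237,466 litres + 197,644 litres + 40,719 litres = 825,756 litres (under)
June 2028–November 2028: 148,790 litres + 176,813 litres + 237,466 litres + 197,644 litres + 40,719 litres + 42,206 litres = 843,638 litres (over)
July 2028–December 2028: 176,813 litres + 237,466 litres + 197,644 litres + 40,719 litres + 42,206 litres + 32,647 litres = 727,495 litres (under)
At least one window exceeds 835,000 litres.

Yes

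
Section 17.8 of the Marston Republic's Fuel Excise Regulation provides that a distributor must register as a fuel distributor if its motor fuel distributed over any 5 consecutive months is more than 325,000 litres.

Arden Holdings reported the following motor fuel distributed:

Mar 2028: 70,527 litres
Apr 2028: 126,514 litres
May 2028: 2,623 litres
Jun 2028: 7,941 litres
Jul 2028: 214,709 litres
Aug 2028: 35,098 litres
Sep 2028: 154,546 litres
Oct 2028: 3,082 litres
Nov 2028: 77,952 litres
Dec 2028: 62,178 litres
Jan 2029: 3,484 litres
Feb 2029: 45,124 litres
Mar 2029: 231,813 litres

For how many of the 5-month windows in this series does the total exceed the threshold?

7

Mar 2028–Jul 2028: 70,527 litres + 126,514 litres + 2,623 litres + 7,941 litres + 214,709 litres = 422,314 litres (over)
Apr 2028–Aug 2028: 126,514 litres + 2,623 litres + 7,941 litres + 214,709 litres + 35,098 litres = 386,885 litres (over)
May 2028–Sep 2028: 2,623 litres + 7,941 litres + 214,709 litres + 35,098 litres + 154,546 litres = 414,917 litres (over)
Jun 2028–Oct 2028: 7,941 litres + 214,709 litres + 35,098 litres + 154,546 litres + 3,082 litres = 415,376 litres (over)
Jul 2028–Nov 2028: 214,709 litres + 35,098 litres + 154,546 litres + 3,082 litres + 77,952 litres = 485,387 litres (over)
Aug 2028–Dec 2028: 35,098 litres + 154,546 litres + 3,082 litres + 77,952 litres + 62,178 litres = 332,856 litres (over)
Sep 2028–Jan 2029: 154,546 litres + 3,082 litres + 77,952 litres + 62,178 litres + 3,484 litres = 301,242 litres (under)
Oct 2028–Feb 2029: 3,082 litres + 77,952 litres + 62,178 litres + 3,484 litres + 45,124 litres = 191,820 litres (under)
Nov 2028–Mar 2029: 77,952 litres + 62,178 litres + 3,484 litres + 45,124 litres + 231,813 litres = 420,551 litres (over)
7 windows exceed the threshold.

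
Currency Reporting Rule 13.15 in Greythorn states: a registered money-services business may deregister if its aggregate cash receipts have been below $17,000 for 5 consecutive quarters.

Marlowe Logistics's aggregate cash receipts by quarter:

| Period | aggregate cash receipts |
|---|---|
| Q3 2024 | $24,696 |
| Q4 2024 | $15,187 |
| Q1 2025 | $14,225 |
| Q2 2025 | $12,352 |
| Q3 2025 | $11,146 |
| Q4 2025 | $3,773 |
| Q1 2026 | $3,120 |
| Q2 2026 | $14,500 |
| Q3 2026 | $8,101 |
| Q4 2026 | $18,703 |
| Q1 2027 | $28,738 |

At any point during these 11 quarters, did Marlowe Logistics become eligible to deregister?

Quarters below $17,000: Q4 2024, Q1 2025, Q2 2025, Q3 2025, Q4 2025, Q1 2026, Q2 2026, Q3 2026.
Longest run of consecutive quarters below the threshold: 8.
8 ≥ 5, so Marlowe Logistics became eligible.

Yes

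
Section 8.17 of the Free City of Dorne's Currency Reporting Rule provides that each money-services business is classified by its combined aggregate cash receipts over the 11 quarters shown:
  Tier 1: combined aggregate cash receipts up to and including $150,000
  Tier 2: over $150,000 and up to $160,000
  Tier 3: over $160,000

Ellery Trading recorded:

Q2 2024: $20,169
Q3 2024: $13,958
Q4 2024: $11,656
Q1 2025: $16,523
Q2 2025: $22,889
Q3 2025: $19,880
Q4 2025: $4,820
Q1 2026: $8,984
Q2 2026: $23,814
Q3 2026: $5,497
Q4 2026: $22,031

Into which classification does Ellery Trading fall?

Tier 3

Combined aggregate cash receipts: $20,169 + $13,958 + $11,656 + $16,523 + $22,889 + $19,880 + $4,820 + $8,984 + $23,814 + $5,497 + $22,031 = $170,221.
$170,221 > $160,000, so Tier 3 applies.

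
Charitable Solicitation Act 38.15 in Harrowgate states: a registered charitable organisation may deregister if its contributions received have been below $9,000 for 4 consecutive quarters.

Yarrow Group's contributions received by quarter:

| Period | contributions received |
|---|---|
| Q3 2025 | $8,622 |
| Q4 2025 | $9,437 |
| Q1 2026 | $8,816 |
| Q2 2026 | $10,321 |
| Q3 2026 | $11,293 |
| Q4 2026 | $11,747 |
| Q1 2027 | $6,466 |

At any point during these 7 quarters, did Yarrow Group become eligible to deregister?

Quarters below $9,000: Q3 2025, Q1 2026, Q1 2027.
Longest run of consecutive quarters below the threshold: 1.
1 < 4, so Yarrow Group never became eligible.

No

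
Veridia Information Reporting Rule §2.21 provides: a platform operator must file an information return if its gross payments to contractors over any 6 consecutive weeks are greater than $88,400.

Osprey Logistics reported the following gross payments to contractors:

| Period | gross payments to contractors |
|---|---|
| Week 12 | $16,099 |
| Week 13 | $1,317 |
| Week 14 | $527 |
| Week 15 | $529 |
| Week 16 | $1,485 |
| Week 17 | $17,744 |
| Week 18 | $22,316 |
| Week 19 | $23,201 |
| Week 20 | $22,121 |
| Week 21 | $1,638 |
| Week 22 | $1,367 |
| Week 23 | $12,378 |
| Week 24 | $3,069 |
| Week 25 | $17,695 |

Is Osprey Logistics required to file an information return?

Week 12–Week 17: $16,099 + $1,317 + $527 + $529 + $1,485 + $17,744 = $37,701 (under)
Week 13–Week 18: $1,317 + $527 + $529 + $1,485 + $17,744 + $22,316 = $43,918 (under)
Week 14–Week 19: $527 + $529 + $1,485 + $17,744 + $22,316 + $23,201 = $65,802 (under)
Week 15–Week 20: $529 + $1,485 + $17,744 + $22,316 + $23,201 + $22,121 = $87,396 (under)
Week 16–Week 21: $1,485 + $17,744 + $22,316 + $23,201 + $22,121 + $1,638 = $88,505 (over)
Week 17–Week 22: $17,744 + $22,316 + $23,201 + $22,121 + $1,638 + $1,367 = $88,387 (under)
Week 18–Week 23: $22,316 + $23,201 + $22,121 + $1,638 + $1,367 + $12,378 = $83,021 (under)
Week 19–Week 24: $23,201 + $22,121 + $1,638 + $1,367 + $12,378 + $3,069 = $63,774 (under)
Week 20–Week 25: $22,121 + $1,638 + $1,367 + $12,378 + $3,069 + $17,695 = $58,268 (under)
At least one window exceeds $88,400.

Yes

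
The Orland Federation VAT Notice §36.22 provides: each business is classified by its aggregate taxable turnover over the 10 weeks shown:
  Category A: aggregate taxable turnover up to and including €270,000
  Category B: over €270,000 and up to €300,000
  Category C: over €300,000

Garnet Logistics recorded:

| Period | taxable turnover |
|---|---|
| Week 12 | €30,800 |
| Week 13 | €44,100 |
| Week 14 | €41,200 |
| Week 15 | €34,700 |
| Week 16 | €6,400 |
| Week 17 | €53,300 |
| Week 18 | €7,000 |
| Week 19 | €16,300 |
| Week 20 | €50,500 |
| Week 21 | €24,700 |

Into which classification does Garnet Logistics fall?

Category C

Aggregate taxable turnover: €30,800 + €44,100 + €41,200 + €34,700 + €6,400 + €53,300 + €7,000 + €16,300 + €50,500 + €24,700 = €309,000.
€309,000 > €300,000, so Category C applies.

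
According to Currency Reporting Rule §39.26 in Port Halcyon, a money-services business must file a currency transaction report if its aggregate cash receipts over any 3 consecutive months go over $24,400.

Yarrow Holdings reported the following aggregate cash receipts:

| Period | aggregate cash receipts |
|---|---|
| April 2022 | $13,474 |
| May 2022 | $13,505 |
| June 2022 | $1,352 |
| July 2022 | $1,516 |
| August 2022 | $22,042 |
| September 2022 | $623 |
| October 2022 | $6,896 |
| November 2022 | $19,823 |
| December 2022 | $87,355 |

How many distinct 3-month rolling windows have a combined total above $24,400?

April 2022–June 2022: $13,474 + $13,505 + $1,352 = $28,331 (over)
May 2022–July 2022: $13,505 + $1,352 + $1,516 = $16,373 (under)
June 2022–August 2022: $1,352 + $1,516 + $22,042 = $24,910 (over)
July 2022–September 2022: $1,516 + $22,042 + $623 = $24,181 (under)
August 2022–October 2022: $22,042 + $623 + $6,896 = $29,561 (over)
September 2022–November 2022: $623 + $6,896 + $19,823 = $27,342 (over)
October 2022–December 2022: $6,896 + $19,823 + $87,355 = $114,074 (over)
5 windows exceed the threshold.

5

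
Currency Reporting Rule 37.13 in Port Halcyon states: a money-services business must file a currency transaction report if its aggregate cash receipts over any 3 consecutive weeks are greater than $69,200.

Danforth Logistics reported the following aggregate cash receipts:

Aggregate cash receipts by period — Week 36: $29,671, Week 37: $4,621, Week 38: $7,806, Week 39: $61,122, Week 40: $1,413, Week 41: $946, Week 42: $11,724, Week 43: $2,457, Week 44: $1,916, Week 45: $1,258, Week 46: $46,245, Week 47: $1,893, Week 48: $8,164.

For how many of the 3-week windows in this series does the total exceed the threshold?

Week 36–Week 38: $29,671 + $4,621 + $7,806 = $42,098 (under)
Week 37–Week 39: $4,621 + $7,806 + $61,122 = $73,549 (over)
Week 38–Week 40: $7,806 + $61,122 + $1,413 = $70,341 (over)
Week 39–Week 41: $61,122 + $1,413 + $946 = $63,481 (under)
Week 40–Week 42: $1,413 + $946 + $11,724 = $14,083 (under)
Week 41–Week 43: $946 + $11,724 + $2,457 = $15,127 (under)
Week 42–Week 44: $11,724 + $2,457 + $1,916 = $16,097 (under)
Week 43–Week 45: $2,457 + $1,916 + $1,258 = $5,631 (under)
Week 44–Week 46: $1,916 + $1,258 + $46,245 = $49,419 (under)
Week 45–Week 47: $1,258 + $46,245 + $1,893 = $49,396 (under)
Week 46–Week 48: $46,245 + $1,893 + $8,164 = $56,302 (under)
2 windows exceed the threshold.

2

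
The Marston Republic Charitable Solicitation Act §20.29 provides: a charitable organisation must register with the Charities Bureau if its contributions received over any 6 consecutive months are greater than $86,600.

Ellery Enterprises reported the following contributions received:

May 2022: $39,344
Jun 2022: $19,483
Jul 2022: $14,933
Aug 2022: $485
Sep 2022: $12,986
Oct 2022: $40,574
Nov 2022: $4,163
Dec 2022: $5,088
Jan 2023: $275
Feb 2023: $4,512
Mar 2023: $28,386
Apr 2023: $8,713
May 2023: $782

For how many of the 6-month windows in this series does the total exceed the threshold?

2

May 2022–Oct 2022: $39,344 + $19,483 + $14,933 + $485 + $12,986 + $40,574 = $127,805 (over)
Jun 2022–Nov 2022: $19,483 + $14,933 + $485 + $12,986 + $40,574 + $4,163 = $92,624 (over)
Jul 2022–Dec 2022: $14,933 + $485 + $12,986 + $40,574 + $4,163 + $5,088 = $78,229 (under)
Aug 2022–Jan 2023: $485 + $12,986 + $40,574 + $4,163 + $5,088 + $275 = $63,571 (under)
Sep 2022–Feb 2023: $12,986 + $40,574 + $4,163 + $5,088 + $275 + $4,512 = $67,598 (under)
Oct 2022–Mar 2023: $40,574 + $4,163 + $5,088 + $275 + $4,512 + $28,386 = $82,998 (under)
Nov 2022–Apr 2023: $4,163 + $5,088 + $275 + $4,512 + $28,386 + $8,713 = $51,137 (under)
Dec 2022–May 2023: $5,088 + $275 + $4,512 + $28,386 + $8,713 + $782 = $47,756 (under)
2 windows exceed the threshold.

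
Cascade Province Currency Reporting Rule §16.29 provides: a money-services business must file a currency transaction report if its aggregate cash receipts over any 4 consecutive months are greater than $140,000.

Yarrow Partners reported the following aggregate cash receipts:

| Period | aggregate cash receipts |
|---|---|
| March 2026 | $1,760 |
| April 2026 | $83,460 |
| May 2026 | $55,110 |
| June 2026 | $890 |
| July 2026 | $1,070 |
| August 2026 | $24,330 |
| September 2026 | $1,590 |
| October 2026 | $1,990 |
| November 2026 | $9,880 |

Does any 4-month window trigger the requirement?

March 2026–June 2026: $1,760 + $83,460 + $55,110 + $890 = $141,220 (over)
April 2026–July 2026: $83,460 + $55,110 + $890 + $1,070 = $140,530 (over)
May 2026–August 2026: $55,110 + $890 + $1,070 + $24,330 = $81,400 (under)
June 2026–September 2026: $890 + $1,070 + $24,330 + $1,590 = $27,880 (under)
July 2026–October 2026: $1,070 + $24,330 + $1,590 + $1,990 = $28,980 (under)
August 2026–November 2026: $24,330 + $1,590 + $1,990 + $9,880 = $37,790 (under)
At least one window exceeds $140,000.

Yes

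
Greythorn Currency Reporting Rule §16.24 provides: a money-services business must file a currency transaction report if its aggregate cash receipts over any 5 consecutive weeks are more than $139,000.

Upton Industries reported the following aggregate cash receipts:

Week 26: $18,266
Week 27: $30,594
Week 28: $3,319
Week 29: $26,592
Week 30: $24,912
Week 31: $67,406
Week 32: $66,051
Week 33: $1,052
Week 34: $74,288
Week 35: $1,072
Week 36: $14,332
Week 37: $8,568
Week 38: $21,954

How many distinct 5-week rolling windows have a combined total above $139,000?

Week 26–Week 30: $18,266 + $30,594 + $3,319 + $26,592 + $24,912 = $103,683 (under)
Week 27–Week 31: $30,594 + $3,319 + $26,592 + $24,912 + $67,406 = $152,823 (over)
Week 28–Week 32: $3,319 + $26,592 + $24,912 + $67,406 + $66,051 = $188,280 (over)
Week 29–Week 33: $26,592 + $24,912 + $67,406 + $66,051 + $1,052 = $186,013 (over)
Week 30–Week 34: $24,912 + $67,406 + $66,051 + $1,052 + $74,288 = $233,709 (over)
Week 31–Week 35: $67,406 + $66,051 + $1,052 + $74,288 + $1,072 = $209,869 (over)
Week 32–Week 36: $66,051 + $1,052 + $74,288 + $1,072 + $14,332 = $156,795 (over)
Week 33–Week 37: $1,052 + $74,288 + $1,072 + $14,332 + $8,568 = $99,312 (under)
Week 34–Week 38: $74,288 + $1,072 + $14,332 + $8,568 + $21,954 = $120,214 (under)
6 windows exceed the threshold.

6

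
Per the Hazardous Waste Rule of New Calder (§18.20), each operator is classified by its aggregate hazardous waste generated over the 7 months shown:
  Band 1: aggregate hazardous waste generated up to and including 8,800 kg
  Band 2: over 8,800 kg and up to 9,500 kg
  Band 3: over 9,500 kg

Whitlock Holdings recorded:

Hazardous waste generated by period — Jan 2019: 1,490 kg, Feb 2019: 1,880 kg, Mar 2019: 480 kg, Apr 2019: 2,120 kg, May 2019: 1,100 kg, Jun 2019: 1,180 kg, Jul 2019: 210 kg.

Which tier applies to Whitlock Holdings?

Aggregate hazardous waste generated: 1,490 kg + 1,880 kg + 480 kg + 2,120 kg + 1,100 kg + 1,180 kg + 210 kg = 8,460 kg.
8,460 kg ≤ 8,800 kg, so Band 1 applies.

Band 1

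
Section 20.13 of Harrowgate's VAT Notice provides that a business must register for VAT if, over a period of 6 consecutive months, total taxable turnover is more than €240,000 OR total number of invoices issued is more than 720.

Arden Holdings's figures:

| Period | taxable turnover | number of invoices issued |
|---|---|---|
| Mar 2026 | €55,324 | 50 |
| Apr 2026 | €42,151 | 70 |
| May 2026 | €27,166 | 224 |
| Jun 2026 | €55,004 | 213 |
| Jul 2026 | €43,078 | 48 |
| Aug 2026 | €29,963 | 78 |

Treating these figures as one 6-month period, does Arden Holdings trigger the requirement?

Total taxable turnover: €55,324 + €42,151 + €27,166 + €55,004 + €43,078 + €29,963 = €252,686 (> €240,000).
Total number of invoices issued: 50 + 70 + 224 + 213 + 48 + 78 = 683 (≤ 720).
The test is 'or': at least one threshold is exceeded.

Yes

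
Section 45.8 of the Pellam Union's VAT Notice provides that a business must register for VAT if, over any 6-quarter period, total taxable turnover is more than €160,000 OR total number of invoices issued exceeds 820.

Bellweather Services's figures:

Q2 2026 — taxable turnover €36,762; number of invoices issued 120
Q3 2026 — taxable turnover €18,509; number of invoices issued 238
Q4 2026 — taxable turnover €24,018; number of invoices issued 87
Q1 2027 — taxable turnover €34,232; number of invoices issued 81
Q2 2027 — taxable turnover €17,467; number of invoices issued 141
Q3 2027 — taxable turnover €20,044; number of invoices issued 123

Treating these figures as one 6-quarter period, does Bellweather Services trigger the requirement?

No

Total taxable turnover: €36,762 + €18,509 + €24,018 + €34,232 + €17,467 + €20,044 = €151,032 (≤ €160,000).
Total number of invoices issued: 120 + 238 + 87 + 81 + 141 + 123 = 790 (≤ 820).
The test is 'or': neither threshold is exceeded.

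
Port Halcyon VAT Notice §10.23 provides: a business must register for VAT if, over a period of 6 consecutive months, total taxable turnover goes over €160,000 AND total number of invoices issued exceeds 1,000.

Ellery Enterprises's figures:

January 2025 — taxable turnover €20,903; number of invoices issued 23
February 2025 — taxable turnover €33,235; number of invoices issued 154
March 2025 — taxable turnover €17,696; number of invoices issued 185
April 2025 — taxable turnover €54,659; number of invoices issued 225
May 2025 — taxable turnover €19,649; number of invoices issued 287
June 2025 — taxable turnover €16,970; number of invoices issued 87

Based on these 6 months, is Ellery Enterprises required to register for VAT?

Total taxable turnover: €20,903 + €33,235 + €17,696 + €54,659 + €19,649 + €16,970 = €163,112 (> €160,000).
Total number of invoices issued: 23 + 154 + 185 + 225 + 287 + 87 = 961 (≤ 1,000).
The test is 'and': the rule requires both, and at least one is not exceeded.

No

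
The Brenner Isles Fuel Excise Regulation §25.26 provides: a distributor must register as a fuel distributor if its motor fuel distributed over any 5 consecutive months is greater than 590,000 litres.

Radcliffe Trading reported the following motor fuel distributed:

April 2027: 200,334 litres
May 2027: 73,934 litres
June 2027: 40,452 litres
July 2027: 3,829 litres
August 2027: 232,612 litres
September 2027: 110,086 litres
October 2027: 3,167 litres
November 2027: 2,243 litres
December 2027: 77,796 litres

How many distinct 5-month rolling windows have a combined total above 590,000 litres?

0

April 2027–August 2027: 200,334 litres + 73,934 litres + 40,452 litres + 3,829 litres + 232,612 litres = 551,161 litres (under)
May 2027–September 2027: 73,934 litres + 40,452 litres + 3,829 litres + 232,612 litres + 110,086 litres = 460,913 litres (under)
June 2027–October 2027: 40,452 litres + 3,829 litres + 232,612 litres + 110,086 litres + 3,167 litres = 390,146 litres (under)
July 2027–November 2027: 3,829 litres + 232,612 litres + 110,086 litres + 3,167 litres + 2,243 litres = 351,937 litres (under)
August 2027–December 2027: 232,612 litres + 110,086 litres + 3,167 litres + 2,243 litres + 77,796 litres = 425,904 litres (under)
0 windows exceed the threshold.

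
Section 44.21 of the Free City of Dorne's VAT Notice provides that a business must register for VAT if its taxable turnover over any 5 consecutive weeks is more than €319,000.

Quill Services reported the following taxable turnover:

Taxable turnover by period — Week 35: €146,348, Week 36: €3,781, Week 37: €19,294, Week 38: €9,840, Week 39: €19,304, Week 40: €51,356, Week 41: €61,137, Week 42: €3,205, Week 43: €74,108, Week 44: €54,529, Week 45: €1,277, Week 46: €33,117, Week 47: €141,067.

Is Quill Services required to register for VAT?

No

Week 35–Week 39: €146,348 + €3,781 + €19,294 + €9,840 + €19,304 = €198,567 (under)
Week 36–Week 40: €3,781 + €19,294 + €9,840 + €19,304 + €51,356 = €103,575 (under)
Week 37–Week 41: €19,294 + €9,840 + €19,304 + €51,356 + €61,137 = €160,931 (under)
Week 38–Week 42: €9,840 + €19,304 + €51,356 + €61,137 + €3,205 = €144,842 (under)
Week 39–Week 43: €19,304 + €51,356 + €61,137 + €3,205 + €74,108 = €209,110 (under)
Week 40–Week 44: €51,356 + €61,137 + €3,205 + €74,108 + €54,529 = €244,335 (under)
Week 41–Week 45: €61,137 + €3,205 + €74,108 + €54,529 + €1,277 = €194,256 (under)
Week 42–Week 46: €3,205 + €74,108 + €54,529 + €1,277 + €33,117 = €166,236 (under)
Week 43–Week 47: €74,108 + €54,529 + €1,277 + €33,117 + €141,067 = €304,098 (under)
No window exceeds €319,000.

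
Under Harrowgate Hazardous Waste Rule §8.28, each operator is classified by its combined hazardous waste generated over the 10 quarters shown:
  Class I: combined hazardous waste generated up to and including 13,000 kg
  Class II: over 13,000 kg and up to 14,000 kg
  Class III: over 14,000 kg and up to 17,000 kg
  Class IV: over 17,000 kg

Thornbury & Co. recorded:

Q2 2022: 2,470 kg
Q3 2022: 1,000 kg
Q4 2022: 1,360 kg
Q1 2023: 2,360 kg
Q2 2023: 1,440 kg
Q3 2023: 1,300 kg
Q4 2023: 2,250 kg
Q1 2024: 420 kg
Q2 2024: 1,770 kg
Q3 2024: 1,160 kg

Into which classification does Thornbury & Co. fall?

Combined hazardous waste generated: 2,470 kg + 1,000 kg + 1,360 kg + 2,360 kg + 1,440 kg + 1,300 kg + 2,250 kg + 420 kg + 1,770 kg + 1,160 kg = 15,530 kg.
14,000 kg < 15,530 kg ≤ 17,000 kg, so Class III applies.

Class III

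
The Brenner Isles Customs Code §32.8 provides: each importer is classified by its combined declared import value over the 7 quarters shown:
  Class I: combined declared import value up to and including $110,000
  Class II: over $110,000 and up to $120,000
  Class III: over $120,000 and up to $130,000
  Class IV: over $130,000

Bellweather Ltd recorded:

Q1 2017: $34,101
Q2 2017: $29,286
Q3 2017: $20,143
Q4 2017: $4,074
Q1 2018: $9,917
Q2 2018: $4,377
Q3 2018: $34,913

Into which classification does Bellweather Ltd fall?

Combined declared import value: $34,101 + $29,286 + $20,143 + $4,074 + $9,917 + $4,377 + $34,913 = $136,811.
$136,811 > $130,000, so Class IV applies.

Class IV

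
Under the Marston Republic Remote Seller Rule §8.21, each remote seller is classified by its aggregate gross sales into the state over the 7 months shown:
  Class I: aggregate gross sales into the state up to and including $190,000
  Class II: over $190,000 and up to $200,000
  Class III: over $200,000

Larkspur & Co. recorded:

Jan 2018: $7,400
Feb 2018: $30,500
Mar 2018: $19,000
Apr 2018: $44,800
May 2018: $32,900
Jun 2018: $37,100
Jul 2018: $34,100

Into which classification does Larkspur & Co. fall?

Class III

Aggregate gross sales into the state: $7,400 + $30,500 + $19,000 + $44,800 + $32,900 + $37,100 + $34,100 = $205,800.
$205,800 > $200,000, so Class III applies.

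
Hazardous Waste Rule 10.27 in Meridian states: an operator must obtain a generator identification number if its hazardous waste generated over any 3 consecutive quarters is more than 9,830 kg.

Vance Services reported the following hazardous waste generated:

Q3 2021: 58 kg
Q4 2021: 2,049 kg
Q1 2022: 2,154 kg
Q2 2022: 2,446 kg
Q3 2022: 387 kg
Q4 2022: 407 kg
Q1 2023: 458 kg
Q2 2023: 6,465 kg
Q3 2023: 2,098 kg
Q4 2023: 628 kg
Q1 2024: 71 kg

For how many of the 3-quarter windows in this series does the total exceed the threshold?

0

Q3 2021–Q1 2022: 58 kg + 2,049 kg + 2,154 kg = 4,261 kg (under)
Q4 2021–Q2 2022: 2,049 kg + 2,154 kg + 2,446 kg = 6,649 kg (under)
Q1 2022–Q3 2022: 2,154 kg + 2,446 kg + 387 kg = 4,987 kg (under)
Q2 2022–Q4 2022: 2,446 kg + 387 kg + 407 kg = 3,240 kg (under)
Q3 2022–Q1 2023: 387 kg + 407 kg + 458 kg = 1,252 kg (under)
Q4 2022–Q2 2023: 407 kg + 458 kg + 6,465 kg = 7,330 kg (under)
Q1 2023–Q3 2023: 458 kg + 6,465 kg + 2,098 kg = 9,021 kg (under)
Q2 2023–Q4 2023: 6,465 kg + 2,098 kg + 628 kg = 9,191 kg (under)
Q3 2023–Q1 2024: 2,098 kg + 628 kg + 71 kg = 2,797 kg (under)
0 windows exceed the threshold.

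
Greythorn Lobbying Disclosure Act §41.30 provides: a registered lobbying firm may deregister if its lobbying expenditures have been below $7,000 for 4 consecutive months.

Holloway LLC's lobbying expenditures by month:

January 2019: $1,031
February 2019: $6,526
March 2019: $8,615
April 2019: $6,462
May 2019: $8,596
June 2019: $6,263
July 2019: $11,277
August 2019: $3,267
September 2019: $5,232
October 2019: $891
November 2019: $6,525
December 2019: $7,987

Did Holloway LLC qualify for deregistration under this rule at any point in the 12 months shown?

Yes

Months below $7,000: January 2019, February 2019, April 2019, June 2019, August 2019, September 2019, October 2019, November 2019.
Longest run of consecutive months below the threshold: 4.
4 ≥ 4, so Holloway LLC became eligible.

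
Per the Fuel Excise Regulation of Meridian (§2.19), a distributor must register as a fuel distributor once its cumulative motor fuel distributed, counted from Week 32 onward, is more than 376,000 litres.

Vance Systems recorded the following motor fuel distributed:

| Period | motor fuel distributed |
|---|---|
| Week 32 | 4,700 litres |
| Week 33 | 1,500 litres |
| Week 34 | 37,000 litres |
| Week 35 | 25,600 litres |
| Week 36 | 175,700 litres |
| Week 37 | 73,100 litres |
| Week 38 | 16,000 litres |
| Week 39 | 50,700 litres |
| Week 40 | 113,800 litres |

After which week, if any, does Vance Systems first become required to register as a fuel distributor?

Week 39

Through Week 32: 4,700 litres
Through Week 33: 6,200 litres
Through Week 34: 43,200 litres
Through Week 35: 68,800 litres
Through Week 36: 244,500 litres
Through Week 37: 317,600 litres
Through Week 38: 333,600 litres
Through Week 39: 384,300 litres ← exceeds threshold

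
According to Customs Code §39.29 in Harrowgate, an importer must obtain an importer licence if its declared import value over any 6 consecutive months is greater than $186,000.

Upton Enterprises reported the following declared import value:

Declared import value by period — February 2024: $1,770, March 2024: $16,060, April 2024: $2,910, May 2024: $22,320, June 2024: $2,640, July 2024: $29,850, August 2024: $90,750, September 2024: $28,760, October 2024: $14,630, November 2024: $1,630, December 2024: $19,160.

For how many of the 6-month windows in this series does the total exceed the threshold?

1

February 2024–July 2024: $1,770 + $16,060 + $2,910 + $22,320 + $2,640 + $29,850 = $75,550 (under)
March 2024–August 2024: $16,060 + $2,910 + $22,320 + $2,640 + $29,850 + $90,750 = $164,530 (under)
April 2024–September 2024: $2,910 + $22,320 + $2,640 + $29,850 + $90,750 + $28,760 = $177,230 (under)
May 2024–October 2024: $22,320 + $2,640 + $29,850 + $90,750 + $28,760 + $14,630 = $188,950 (over)
June 2024–November 2024: $2,640 + $29,850 + $90,750 + $28,760 + $14,630 + $1,630 = $168,260 (under)
July 2024–December 2024: $29,850 + $90,750 + $28,760 + $14,630 + $1,630 + $19,160 = $184,780 (under)
1 window exceeds the threshold.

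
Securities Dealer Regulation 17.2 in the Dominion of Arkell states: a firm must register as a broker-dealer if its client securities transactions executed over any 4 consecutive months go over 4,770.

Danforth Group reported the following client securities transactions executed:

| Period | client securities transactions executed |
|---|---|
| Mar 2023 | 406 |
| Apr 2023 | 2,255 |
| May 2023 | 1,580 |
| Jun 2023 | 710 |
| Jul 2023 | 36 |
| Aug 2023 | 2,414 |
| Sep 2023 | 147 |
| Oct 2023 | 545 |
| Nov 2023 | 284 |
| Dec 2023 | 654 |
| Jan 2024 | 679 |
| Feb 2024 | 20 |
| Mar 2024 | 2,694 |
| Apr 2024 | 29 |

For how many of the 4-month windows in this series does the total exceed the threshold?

1

Mar 2023–Jun 2023: 406 + 2,255 + 1,580 + 710 = 4,951 (over)
Apr 2023–Jul 2023: 2,255 + 1,580 + 710 + 36 = 4,581 (under)
May 2023–Aug 2023: 1,580 + 710 + 36 + 2,414 = 4,740 (under)
Jun 2023–Sep 2023: 710 + 36 + 2,414 + 147 = 3,307 (under)
Jul 2023–Oct 2023: 36 + 2,414 + 147 + 545 = 3,142 (under)
Aug 2023–Nov 2023: 2,414 + 147 + 545 + 284 = 3,390 (under)
Sep 2023–Dec 2023: 147 + 545 + 284 + 654 = 1,630 (under)
Oct 2023–Jan 2024: 545 + 284 + 654 + 679 = 2,162 (under)
Nov 2023–Feb 2024: 284 + 654 + 679 + 20 = 1,637 (under)
Dec 2023–Mar 2024: 654 + 679 + 20 + 2,694 = 4,047 (under)
Jan 2024–Apr 2024: 679 + 20 + 2,694 + 29 = 3,422 (under)
1 window exceeds the threshold.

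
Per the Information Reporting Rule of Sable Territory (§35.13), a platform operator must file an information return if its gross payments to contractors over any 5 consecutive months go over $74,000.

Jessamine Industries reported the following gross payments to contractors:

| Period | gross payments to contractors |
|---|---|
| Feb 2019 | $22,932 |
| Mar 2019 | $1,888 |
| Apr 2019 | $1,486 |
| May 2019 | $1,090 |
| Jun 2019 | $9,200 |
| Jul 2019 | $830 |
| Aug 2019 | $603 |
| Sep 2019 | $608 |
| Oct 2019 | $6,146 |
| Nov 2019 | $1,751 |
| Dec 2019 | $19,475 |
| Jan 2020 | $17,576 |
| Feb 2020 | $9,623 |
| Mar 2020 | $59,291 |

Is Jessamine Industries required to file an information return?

Yes

Feb 2019–Jun 2019: $22,932 + $1,888 + $1,486 + $1,090 + $9,200 = $36,596 (under)
Mar 2019–Jul 2019: $1,888 + $1,486 + $1,090 + $9,200 + $830 = $14,494 (under)
Apr 2019–Aug 2019: $1,486 + $1,090 + $9,200 + $830 + $603 = $13,209 (under)
May 2019–Sep 2019: $1,090 + $9,200 + $830 + $603 + $608 = $12,331 (under)
Jun 2019–Oct 2019: $9,200 + $830 + $603 + $608 + $6,146 = $17,387 (under)
Jul 2019–Nov 2019: $830 + $603 + $608 + $6,146 + $1,751 = $9,938 (under)
Aug 2019–Dec 2019: $603 + $608 + $6,146 + $1,751 + $19,475 = $28,583 (under)
Sep 2019–Jan 2020: $608 + $6,146 + $1,751 + $19,475 + $17,576 = $45,556 (under)
Oct 2019–Feb 2020: $6,146 + $1,751 + $19,475 + $17,576 + $9,623 = $54,571 (under)
Nov 2019–Mar 2020: $1,751 + $19,475 + $17,576 + $9,623 + $59,291 = $107,716 (over)
At least one window exceeds $74,000.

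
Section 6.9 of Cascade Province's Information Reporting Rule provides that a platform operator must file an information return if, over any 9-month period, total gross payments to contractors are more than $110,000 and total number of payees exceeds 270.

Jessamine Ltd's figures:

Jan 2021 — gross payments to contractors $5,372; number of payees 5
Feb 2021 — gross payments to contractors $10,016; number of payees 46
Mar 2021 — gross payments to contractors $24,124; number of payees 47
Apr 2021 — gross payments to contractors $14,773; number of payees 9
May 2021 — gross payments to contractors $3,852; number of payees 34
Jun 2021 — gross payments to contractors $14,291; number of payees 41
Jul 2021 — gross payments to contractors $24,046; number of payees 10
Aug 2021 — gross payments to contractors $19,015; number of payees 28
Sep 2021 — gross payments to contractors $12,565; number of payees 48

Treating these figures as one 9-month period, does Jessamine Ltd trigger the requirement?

Total gross payments to contractors: $5,372 + $10,016 + $24,124 + $14,773 + $3,852 + $14,291 + $24,046 + $19,015 + $12,565 = $128,054 (> $110,000).
Total number of payees: 5 + 46 + 47 + 9 + 34 + 41 + 10 + 28 + 48 = 268 (≤ 270).
The test is 'and': the rule requires both, and at least one is not exceeded.

No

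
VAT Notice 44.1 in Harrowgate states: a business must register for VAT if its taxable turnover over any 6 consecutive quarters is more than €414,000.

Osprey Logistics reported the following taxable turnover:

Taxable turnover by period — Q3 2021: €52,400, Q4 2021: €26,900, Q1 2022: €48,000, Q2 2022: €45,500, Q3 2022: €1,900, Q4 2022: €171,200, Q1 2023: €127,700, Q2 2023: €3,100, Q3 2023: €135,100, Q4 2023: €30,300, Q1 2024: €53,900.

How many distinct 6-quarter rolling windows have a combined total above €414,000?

4

Q3 2021–Q4 2022: €52,400 + €26,900 + €48,000 + €45,500 + €1,900 + €171,200 = €345,900 (under)
Q4 2021–Q1 2023: €26,900 + €48,000 + €45,500 + €1,900 + €171,200 + €127,700 = €421,200 (over)
Q1 2022–Q2 2023: €48,000 + €45,500 + €1,900 + €171,200 + €127,700 + €3,100 = €397,400 (under)
Q2 2022–Q3 2023: €45,500 + €1,900 + €171,200 + €127,700 + €3,100 + €135,100 = €484,500 (over)
Q3 2022–Q4 2023: €1,900 + €171,200 + €127,700 + €3,100 + €135,100 + €30,300 = €469,300 (over)
Q4 2022–Q1 2024: €171,200 + €127,700 + €3,100 + €135,100 + €30,300 + €53,900 = €521,300 (over)
4 windows exceed the threshold.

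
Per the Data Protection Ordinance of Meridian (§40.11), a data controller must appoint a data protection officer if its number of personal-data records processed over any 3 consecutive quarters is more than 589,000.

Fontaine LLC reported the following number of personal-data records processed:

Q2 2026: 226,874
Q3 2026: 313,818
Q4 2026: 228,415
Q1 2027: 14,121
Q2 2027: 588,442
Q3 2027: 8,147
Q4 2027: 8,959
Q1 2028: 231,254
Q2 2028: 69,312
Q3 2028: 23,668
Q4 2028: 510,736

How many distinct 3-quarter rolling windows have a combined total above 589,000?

5

Q2 2026–Q4 2026: 226,874 + 313,818 + 228,415 = 769,107 (over)
Q3 2026–Q1 2027: 313,818 + 228,415 + 14,121 = 556,354 (under)
Q4 2026–Q2 2027: 228,415 + 14,121 + 588,442 = 830,978 (over)
Q1 2027–Q3 2027: 14,121 + 588,442 + 8,147 = 610,710 (over)
Q2 2027–Q4 2027: 588,442 + 8,147 + 8,959 = 605,548 (over)
Q3 2027–Q1 2028: 8,147 + 8,959 + 231,254 = 248,360 (under)
Q4 2027–Q2 2028: 8,959 + 231,254 + 69,312 = 309,525 (under)
Q1 2028–Q3 2028: 231,254 + 69,312 + 23,668 = 324,234 (under)
Q2 2028–Q4 2028: 69,312 + 23,668 + 510,736 = 603,716 (over)
5 windows exceed the threshold.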